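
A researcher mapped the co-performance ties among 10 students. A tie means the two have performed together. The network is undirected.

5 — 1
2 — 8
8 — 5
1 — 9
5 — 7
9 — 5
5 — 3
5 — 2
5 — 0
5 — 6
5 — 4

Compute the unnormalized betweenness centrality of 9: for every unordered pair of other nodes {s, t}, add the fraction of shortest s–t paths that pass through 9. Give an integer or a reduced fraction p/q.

No shortest path between any pair of other nodes passes through 9.
Summing the contributions gives betweenness(9) = 0.

0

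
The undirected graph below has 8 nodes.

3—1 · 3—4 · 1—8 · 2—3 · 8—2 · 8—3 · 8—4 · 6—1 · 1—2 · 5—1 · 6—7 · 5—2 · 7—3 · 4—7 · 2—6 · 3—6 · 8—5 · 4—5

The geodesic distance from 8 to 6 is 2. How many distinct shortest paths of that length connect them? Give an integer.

3

The shortest distance is 2. The length-2 paths are: 8–3–6; 8–1–6; 8–2–6.
That gives 3 distinct shortest paths.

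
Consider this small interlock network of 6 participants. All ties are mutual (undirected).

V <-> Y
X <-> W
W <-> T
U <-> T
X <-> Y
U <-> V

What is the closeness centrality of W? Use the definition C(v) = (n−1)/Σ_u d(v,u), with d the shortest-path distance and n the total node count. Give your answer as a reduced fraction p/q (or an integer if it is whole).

Distances from W: T:1, U:2, V:3, X:1, Y:2. Sum = 9.
n = 6, so closeness = 5/9.

5/9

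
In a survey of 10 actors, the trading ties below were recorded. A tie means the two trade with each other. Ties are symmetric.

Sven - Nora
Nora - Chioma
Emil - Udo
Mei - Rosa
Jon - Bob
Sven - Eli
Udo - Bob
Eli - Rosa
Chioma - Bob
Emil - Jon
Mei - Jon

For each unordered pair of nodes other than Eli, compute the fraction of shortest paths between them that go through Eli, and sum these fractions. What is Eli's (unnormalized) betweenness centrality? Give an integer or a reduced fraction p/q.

Pairs whose geodesics pass through Eli — Chioma–Rosa: 1/2; Emil–Sven: 1/3; Jon–Sven: 1/2; Mei–Sven: 1; Mei–Nora: 1/2; Rosa–Sven: 1; Rosa–Nora: 1.
All other pairs contribute 0.
Summing the contributions gives betweenness(Eli) = 29/6.

29/6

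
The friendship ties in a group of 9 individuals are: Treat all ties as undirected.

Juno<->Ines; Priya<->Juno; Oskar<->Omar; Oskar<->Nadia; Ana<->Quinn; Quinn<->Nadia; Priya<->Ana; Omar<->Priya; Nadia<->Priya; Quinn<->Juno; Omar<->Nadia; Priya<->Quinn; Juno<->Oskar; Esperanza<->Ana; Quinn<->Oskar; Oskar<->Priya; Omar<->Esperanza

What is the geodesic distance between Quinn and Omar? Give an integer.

One shortest route is Quinn – Priya – Omar, which uses 2 edges, and Quinn and Omar are not directly tied, so nothing shorter exists. So d(Quinn,Omar) = 2.

2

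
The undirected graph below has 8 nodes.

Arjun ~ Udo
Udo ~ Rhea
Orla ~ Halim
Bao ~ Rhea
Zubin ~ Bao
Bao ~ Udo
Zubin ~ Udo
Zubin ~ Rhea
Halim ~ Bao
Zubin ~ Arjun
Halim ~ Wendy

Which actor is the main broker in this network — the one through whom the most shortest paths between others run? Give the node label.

Unnormalized betweenness of each node: Arjun:0, Bao:12, Halim:11, Orla:0, Rhea:0, Udo:5/2, Wendy:0, Zubin:5/2.
Bao has the largest value, 12, making it the main broker — the node through which the most shortest paths run.

Bao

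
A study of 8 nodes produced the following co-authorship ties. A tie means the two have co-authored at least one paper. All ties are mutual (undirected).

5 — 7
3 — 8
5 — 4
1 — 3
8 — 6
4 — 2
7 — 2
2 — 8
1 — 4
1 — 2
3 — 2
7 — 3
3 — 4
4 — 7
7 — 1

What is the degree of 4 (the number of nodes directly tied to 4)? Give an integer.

4 is directly tied to 1, 2, 3, 5, and 7. That is 5 neighbors, so the degree of 4 is 5.

5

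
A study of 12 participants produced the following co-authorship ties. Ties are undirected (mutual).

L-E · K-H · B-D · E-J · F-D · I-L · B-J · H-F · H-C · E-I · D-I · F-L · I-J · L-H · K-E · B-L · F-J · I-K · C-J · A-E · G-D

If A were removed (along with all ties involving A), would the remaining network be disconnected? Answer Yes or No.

Even without A, every remaining node can still reach every other (the residual graph is connected), so A is not a cut vertex.

No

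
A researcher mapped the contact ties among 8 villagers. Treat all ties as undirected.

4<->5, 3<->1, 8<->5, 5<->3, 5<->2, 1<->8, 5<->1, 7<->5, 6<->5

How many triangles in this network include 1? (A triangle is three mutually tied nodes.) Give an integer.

1's neighbors: 3, 5, and 8.
Neighbor pairs that are themselves tied: 1–3–5; 1–5–8. Each forms one triangle with 1, for 2 in total.

2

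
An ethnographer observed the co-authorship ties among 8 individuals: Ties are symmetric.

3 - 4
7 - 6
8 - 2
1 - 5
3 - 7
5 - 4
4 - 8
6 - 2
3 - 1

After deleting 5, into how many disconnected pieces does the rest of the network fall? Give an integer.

5's neighbors (1 and 4) remain reachable from one another through other ties, so the rest of the network stays in one piece.

1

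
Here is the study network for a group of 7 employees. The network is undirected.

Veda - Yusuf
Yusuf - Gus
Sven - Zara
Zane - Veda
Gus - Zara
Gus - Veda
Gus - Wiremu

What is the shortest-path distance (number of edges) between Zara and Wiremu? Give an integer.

One shortest route is Zara – Gus – Wiremu, which uses 2 edges, and Zara and Wiremu are not directly tied, so nothing shorter exists. So d(Zara,Wiremu) = 2.

2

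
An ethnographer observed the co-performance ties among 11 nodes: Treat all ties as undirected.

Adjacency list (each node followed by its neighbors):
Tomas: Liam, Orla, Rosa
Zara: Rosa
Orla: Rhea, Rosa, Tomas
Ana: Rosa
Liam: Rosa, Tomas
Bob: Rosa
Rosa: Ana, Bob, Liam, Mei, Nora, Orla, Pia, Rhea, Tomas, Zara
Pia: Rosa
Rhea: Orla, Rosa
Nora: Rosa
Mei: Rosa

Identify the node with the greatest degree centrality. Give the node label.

Degrees — Ana:1, Bob:1, Liam:2, Mei:1, Nora:1, Orla:3, Pia:1, Rhea:2, Rosa:10, Tomas:3, Zara:1.
The maximum is 10, attained only by Rosa.

Rosa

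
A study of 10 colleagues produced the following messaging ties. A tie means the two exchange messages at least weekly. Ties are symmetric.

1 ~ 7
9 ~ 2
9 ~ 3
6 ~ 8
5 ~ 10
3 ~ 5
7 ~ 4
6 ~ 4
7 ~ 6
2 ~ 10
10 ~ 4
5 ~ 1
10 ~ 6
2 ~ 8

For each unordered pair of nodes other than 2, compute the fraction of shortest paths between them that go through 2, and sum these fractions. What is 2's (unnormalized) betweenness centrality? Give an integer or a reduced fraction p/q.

Pairs whose geodesics pass through 2 — 5–8: 1/2; 7–9: 3/4; 4–9: 1; 10–8: 1/2; 10–9: 1; 6–9: 2/2; 8–9: 1; 8–3: 1.
All other pairs contribute 0.
Summing the contributions gives betweenness(2) = 27/4.

27/4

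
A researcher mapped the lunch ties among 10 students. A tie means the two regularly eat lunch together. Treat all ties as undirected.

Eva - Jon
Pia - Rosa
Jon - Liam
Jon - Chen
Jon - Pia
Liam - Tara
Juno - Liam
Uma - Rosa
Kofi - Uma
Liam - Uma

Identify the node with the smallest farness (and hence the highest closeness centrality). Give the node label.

Farness (sum of distances to all others) for each node — Chen:23, Eva:23, Jon:15, Juno:22, Kofi:25, Liam:14, Pia:19, Rosa:20, Tara:22, Uma:17.
The smallest farness is 14, for Liam, so Liam has the highest closeness.

Liam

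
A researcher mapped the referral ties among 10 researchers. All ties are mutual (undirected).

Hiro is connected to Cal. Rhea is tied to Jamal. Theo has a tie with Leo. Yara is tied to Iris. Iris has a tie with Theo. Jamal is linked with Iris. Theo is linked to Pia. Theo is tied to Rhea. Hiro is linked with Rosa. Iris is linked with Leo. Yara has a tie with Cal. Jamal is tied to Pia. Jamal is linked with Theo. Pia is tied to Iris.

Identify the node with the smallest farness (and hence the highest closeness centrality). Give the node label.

Iris

Farness (sum of distances to all others) for each node — Cal:22, Hiro:28, Iris:16, Jamal:20, Leo:22, Pia:21, Rhea:26, Rosa:36, Theo:19, Yara:18.
The smallest farness is 16, for Iris, so Iris has the highest closeness.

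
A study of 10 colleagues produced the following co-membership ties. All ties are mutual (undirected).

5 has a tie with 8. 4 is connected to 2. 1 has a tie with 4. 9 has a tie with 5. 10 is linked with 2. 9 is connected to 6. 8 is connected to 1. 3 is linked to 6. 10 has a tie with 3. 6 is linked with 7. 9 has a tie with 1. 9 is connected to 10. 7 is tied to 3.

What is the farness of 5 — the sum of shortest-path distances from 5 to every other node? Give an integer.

20

Distances from 5: 1:2, 2:3, 3:3, 4:3, 6:2, 7:3, 8:1, 9:1, 10:2.
Sum = 2 + 3 + 3 + 3 + 2 + 3 + 1 + 1 + 2 = 20.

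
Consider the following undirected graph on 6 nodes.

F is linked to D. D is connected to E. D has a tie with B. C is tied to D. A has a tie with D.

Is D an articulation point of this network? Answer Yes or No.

Yes

Removing D leaves {F} with no path to {A}, so the network splits into 5 components. D is a cut vertex.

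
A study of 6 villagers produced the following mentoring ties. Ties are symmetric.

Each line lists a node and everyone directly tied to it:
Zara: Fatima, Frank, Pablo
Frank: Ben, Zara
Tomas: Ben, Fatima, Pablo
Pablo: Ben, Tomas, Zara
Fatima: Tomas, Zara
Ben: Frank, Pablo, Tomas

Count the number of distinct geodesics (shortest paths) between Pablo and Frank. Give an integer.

The shortest distance is 2. The length-2 paths are: Pablo–Zara–Frank; Pablo–Ben–Frank.
That gives 2 distinct shortest paths.

2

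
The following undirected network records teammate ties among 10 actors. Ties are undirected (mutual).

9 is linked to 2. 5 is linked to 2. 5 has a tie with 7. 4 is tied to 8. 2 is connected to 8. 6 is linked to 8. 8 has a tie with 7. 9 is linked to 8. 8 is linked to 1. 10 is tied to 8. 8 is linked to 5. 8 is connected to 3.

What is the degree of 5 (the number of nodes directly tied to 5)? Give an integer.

5 is directly tied to 2, 7, and 8. That is 3 neighbors, so the degree of 5 is 3.

3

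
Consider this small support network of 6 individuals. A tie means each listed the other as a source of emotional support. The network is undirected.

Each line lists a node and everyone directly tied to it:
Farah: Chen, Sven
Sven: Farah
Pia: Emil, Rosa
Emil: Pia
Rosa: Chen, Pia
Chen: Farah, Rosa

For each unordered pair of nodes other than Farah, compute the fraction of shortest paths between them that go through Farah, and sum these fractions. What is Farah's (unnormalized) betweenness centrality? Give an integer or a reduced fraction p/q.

4

Pairs whose geodesics pass through Farah — Pia–Sven: 1; Sven–Chen: 1; Sven–Rosa: 1; Sven–Emil: 1.
All other pairs contribute 0.
Summing the contributions gives betweenness(Farah) = 4.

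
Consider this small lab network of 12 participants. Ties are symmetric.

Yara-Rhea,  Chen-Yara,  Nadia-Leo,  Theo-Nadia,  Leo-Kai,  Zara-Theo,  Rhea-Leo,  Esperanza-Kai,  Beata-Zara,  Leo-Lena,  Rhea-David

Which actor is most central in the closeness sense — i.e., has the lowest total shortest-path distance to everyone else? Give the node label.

Leo

Farness (sum of distances to all others) for each node — Beata:50, Chen:44, David:36, Esperanza:40, Kai:30, Lena:32, Leo:22, Nadia:26, Rhea:26, Theo:32, Yara:34, Zara:40.
The smallest farness is 22, for Leo, so Leo has the highest closeness.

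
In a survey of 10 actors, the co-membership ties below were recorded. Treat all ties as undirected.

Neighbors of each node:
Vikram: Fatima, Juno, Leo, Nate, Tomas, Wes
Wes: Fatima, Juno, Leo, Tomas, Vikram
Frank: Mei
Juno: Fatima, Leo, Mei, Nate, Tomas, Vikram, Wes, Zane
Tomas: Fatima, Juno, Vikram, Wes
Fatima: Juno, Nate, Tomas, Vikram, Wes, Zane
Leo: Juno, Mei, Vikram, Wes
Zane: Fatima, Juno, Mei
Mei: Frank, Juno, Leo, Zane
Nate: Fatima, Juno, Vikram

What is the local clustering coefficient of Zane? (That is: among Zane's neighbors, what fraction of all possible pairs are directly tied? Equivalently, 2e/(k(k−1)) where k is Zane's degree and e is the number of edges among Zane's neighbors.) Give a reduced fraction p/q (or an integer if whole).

2/3

Zane's neighbors: Fatima, Juno, and Mei (k = 3).
Possible neighbor pairs: C(3,2) = 3. Edges among them: Fatima–Juno, Juno–Mei → e = 2.
Clustering(Zane) = 2/3.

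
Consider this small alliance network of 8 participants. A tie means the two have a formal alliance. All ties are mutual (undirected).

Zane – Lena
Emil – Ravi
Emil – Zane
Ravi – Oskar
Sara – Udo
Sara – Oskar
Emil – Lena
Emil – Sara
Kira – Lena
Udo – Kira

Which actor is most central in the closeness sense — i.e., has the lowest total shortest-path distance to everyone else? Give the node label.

Farness (sum of distances to all others) for each node — Emil:10, Kira:14, Lena:12, Oskar:15, Ravi:14, Sara:11, Udo:14, Zane:14.
The smallest farness is 10, for Emil, so Emil has the highest closeness.

Emil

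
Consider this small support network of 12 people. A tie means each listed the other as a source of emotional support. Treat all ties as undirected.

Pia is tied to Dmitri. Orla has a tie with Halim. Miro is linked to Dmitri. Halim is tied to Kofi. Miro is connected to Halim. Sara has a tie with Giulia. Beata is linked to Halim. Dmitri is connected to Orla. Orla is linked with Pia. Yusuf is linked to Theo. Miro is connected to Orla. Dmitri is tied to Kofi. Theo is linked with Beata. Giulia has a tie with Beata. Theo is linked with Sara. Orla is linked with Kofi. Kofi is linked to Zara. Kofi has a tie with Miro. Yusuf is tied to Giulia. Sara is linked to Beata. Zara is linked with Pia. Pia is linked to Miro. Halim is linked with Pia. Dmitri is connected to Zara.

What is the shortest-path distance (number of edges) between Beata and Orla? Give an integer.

One shortest route is Beata – Halim – Orla, which uses 2 edges, and Beata and Orla are not directly tied, so nothing shorter exists. So d(Beata,Orla) = 2.

2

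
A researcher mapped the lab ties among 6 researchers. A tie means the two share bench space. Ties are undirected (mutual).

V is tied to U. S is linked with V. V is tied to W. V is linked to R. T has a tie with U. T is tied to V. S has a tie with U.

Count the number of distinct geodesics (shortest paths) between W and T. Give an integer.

1

The shortest distance is 2, and the only length-2 path is W–V–T. So there is exactly 1 shortest path.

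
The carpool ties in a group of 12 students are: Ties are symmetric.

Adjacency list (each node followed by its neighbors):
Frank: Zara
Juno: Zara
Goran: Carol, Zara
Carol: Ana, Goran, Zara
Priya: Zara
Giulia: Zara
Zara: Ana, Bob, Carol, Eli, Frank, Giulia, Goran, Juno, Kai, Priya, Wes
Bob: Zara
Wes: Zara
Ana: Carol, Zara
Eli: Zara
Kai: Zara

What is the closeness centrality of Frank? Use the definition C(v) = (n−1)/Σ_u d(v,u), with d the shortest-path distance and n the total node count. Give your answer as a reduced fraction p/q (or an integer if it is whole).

Distances from Frank: Ana:2, Bob:2, Carol:2, Eli:2, Giulia:2, Goran:2, Juno:2, Kai:2, Priya:2, Wes:2, Zara:1. Sum = 21.
n = 12, so closeness = 11/21.

11/21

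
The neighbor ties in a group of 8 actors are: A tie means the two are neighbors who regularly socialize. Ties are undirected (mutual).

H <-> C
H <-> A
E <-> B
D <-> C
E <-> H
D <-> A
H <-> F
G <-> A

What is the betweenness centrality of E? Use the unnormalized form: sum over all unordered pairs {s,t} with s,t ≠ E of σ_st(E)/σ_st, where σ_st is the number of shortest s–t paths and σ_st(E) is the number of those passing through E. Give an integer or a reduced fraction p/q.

Pairs whose geodesics pass through E — B–G: 1; B–A: 1; B–C: 1; B–D: 2/2; B–F: 1; B–H: 1.
All other pairs contribute 0.
Summing the contributions gives betweenness(E) = 6.

6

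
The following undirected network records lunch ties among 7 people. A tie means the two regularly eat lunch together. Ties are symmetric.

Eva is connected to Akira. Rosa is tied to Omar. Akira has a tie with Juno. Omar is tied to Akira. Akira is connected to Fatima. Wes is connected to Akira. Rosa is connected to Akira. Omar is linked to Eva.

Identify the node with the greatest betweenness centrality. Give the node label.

Akira

Unnormalized betweenness of each node: Akira:25/2, Eva:0, Fatima:0, Juno:0, Omar:1/2, Rosa:0, Wes:0.
Akira has the largest value, 25/2, making it the main broker — the node through which the most shortest paths run.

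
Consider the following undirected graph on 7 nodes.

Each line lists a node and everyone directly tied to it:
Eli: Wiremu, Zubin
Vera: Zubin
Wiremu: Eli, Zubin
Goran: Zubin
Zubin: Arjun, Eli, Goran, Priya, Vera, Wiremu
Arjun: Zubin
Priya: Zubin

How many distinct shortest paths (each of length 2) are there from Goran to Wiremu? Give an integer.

The shortest distance is 2, and the only length-2 path is Goran–Zubin–Wiremu. So there is exactly 1 shortest path.

1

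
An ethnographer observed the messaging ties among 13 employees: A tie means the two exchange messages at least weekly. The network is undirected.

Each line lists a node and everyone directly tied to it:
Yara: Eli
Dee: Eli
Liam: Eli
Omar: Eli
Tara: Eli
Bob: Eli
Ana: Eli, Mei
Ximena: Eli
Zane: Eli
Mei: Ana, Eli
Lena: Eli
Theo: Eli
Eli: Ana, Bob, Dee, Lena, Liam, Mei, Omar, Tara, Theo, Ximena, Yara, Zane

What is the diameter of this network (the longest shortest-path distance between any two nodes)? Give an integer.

Eccentricity of each node (its greatest distance to any other): Ana:2, Bob:2, Dee:2, Eli:1, Lena:2, Liam:2, Mei:2, Omar:2, Tara:2, Theo:2, Ximena:2, Yara:2, Zane:2.
The maximum eccentricity is 2, realized for instance by the pair Yara–Ximena via Yara – Eli – Ximena. So the diameter is 2.

2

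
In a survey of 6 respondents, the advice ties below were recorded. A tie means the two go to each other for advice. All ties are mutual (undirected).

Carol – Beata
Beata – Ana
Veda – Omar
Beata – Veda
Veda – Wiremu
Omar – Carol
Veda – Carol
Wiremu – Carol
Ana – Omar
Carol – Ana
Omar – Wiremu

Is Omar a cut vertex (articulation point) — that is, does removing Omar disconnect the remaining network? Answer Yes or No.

No

Even without Omar, every remaining node can still reach every other (the residual graph is connected), so Omar is not a cut vertex.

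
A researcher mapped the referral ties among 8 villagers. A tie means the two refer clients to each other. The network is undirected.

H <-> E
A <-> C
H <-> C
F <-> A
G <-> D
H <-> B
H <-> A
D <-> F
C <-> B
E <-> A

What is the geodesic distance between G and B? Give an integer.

5

One shortest route is G – D – F – A – C – B, which uses 5 edges, and at distance 4 from G we only reach {C, E, H}, which does not include B. So d(G,B) = 5.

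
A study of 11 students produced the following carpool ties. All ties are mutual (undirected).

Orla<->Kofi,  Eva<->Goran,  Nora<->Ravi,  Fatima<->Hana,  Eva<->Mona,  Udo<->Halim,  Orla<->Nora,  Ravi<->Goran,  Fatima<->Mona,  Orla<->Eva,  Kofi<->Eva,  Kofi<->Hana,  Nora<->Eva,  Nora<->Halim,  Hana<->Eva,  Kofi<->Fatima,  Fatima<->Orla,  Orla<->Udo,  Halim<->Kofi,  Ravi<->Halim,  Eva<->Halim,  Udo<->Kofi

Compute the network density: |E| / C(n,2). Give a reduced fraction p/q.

There are 22 edges and 11 nodes, so the maximum possible is C(11,2) = 55.
Density = 22/55 = 2/5.

2/5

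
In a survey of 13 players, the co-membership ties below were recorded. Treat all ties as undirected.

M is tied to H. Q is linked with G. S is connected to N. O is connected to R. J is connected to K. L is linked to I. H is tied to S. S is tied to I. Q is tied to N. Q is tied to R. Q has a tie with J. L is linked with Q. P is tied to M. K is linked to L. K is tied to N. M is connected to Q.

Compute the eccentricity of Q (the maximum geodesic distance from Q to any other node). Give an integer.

Distances from Q: G:1, H:2, I:2, J:1, K:2, L:1, M:1, N:1, O:2, P:2, R:1, S:2.
The largest is 2 (to K, I, S, H, P, and O), so the eccentricity of Q is 2.

2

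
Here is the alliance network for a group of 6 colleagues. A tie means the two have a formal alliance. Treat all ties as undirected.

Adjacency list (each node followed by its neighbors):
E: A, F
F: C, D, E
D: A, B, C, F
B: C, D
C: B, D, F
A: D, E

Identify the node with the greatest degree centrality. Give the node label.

Degrees — A:2, B:2, C:3, D:4, E:2, F:3.
The maximum is 4, attained only by D.

D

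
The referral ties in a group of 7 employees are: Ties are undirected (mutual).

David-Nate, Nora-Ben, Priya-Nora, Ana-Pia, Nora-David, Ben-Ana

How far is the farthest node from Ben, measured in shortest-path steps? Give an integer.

Distances from Ben: Ana:1, David:2, Nate:3, Nora:1, Pia:2, Priya:2.
The largest is 3 (to Nate), so the eccentricity of Ben is 3.

3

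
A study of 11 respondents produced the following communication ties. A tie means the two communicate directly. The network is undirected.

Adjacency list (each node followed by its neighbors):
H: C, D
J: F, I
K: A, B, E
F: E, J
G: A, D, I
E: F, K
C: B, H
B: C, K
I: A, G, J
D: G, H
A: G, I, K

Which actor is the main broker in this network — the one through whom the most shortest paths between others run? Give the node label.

Unnormalized betweenness of each node: A:28/3, B:23/3, C:9/2, D:19/3, E:16/3, F:17/6, G:31/3, H:23/6, I:26/3, J:9/2, K:47/3.
K has the largest value, 47/3, making it the main broker — the node through which the most shortest paths run.

K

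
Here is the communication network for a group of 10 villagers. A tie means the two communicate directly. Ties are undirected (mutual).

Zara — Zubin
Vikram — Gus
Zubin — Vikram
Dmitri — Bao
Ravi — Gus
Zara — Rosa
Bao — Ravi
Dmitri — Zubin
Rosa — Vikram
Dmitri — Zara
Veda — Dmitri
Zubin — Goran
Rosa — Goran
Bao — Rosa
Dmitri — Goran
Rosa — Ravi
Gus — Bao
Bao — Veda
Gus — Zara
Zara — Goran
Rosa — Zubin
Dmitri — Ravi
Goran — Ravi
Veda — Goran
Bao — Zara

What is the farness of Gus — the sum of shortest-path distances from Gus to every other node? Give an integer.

14

Distances from Gus: Bao:1, Dmitri:2, Goran:2, Ravi:1, Rosa:2, Veda:2, Vikram:1, Zara:1, Zubin:2.
Sum = 1 + 2 + 2 + 1 + 2 + 2 + 1 + 1 + 2 = 14.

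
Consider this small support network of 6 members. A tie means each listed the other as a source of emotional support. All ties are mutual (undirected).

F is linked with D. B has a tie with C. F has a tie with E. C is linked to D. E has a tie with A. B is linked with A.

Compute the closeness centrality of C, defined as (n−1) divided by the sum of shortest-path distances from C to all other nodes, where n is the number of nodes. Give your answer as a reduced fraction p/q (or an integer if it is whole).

Distances from C: A:2, B:1, D:1, E:3, F:2. Sum = 9.
n = 6, so closeness = 5/9.

5/9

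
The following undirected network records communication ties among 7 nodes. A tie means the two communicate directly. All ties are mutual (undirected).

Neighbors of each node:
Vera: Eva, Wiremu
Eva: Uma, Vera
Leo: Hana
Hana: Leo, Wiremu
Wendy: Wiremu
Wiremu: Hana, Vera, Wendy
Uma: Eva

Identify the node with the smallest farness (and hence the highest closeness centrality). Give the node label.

Wiremu

Farness (sum of distances to all others) for each node — Eva:14, Hana:13, Leo:18, Uma:19, Vera:11, Wendy:15, Wiremu:10.
The smallest farness is 10, for Wiremu, so Wiremu has the highest closeness.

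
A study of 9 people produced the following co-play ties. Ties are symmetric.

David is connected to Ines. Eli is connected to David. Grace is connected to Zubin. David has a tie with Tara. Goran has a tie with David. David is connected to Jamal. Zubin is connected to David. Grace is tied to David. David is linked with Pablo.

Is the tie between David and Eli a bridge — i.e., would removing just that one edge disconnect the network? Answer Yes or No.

Yes

Without the David–Eli edge there is no alternate route between David and Eli, so the network disconnects. It is a bridge.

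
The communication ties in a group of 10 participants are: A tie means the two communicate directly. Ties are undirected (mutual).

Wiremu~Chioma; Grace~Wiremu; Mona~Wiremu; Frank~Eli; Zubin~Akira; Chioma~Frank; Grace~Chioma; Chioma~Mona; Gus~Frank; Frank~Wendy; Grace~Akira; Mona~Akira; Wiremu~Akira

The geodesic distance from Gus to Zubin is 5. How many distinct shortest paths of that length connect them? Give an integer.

The shortest distance is 5. The length-5 paths are: Gus–Frank–Chioma–Wiremu–Akira–Zubin; Gus–Frank–Chioma–Mona–Akira–Zubin; Gus–Frank–Chioma–Grace–Akira–Zubin.
That gives 3 distinct shortest paths.

3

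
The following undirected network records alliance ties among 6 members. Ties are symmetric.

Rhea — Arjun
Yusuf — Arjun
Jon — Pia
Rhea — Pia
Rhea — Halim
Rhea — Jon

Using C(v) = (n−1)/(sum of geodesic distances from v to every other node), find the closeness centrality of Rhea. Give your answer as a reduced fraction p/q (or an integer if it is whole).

5/6

Distances from Rhea: Arjun:1, Halim:1, Jon:1, Pia:1, Yusuf:2. Sum = 6.
n = 6, so closeness = 5/6.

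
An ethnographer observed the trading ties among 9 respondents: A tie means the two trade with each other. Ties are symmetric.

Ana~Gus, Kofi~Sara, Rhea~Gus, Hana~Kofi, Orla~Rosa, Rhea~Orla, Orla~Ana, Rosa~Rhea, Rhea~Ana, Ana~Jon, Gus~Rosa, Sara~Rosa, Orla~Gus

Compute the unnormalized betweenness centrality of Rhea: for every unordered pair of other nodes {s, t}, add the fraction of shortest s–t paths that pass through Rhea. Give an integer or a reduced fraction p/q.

Pairs whose geodesics pass through Rhea — Ana–Rosa: 1/3; Ana–Kofi: 1/3; Ana–Sara: 1/3; Ana–Hana: 1/3; Rosa–Jon: 1/3; Jon–Kofi: 1/3; Jon–Sara: 1/3; Jon–Hana: 1/3.
All other pairs contribute 0.
Summing the contributions gives betweenness(Rhea) = 8/3.

8/3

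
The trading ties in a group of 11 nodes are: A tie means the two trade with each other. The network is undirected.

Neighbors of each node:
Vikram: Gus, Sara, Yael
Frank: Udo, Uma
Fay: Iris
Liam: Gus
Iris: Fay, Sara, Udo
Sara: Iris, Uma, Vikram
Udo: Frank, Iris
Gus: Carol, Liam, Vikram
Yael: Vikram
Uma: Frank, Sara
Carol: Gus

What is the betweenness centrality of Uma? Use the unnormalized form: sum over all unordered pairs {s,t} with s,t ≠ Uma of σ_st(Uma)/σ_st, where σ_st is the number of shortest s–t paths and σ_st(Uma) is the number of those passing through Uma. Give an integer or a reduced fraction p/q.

6

Pairs whose geodesics pass through Uma — Yael–Frank: 1; Liam–Frank: 1; Sara–Frank: 1; Vikram–Frank: 1; Frank–Gus: 1; Frank–Carol: 1.
All other pairs contribute 0.
Summing the contributions gives betweenness(Uma) = 6.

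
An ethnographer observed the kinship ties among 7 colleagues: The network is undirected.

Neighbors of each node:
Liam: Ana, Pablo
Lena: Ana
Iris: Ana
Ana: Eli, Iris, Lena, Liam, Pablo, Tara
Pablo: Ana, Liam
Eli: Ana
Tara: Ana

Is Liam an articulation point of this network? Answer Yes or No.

No

Even without Liam, every remaining node can still reach every other (the residual graph is connected), so Liam is not a cut vertex.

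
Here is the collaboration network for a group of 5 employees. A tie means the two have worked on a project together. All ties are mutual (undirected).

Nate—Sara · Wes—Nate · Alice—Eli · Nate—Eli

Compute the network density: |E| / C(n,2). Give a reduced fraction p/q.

2/5

There are 4 edges and 5 nodes, so the maximum possible is C(5,2) = 10.
Density = 4/10 = 2/5.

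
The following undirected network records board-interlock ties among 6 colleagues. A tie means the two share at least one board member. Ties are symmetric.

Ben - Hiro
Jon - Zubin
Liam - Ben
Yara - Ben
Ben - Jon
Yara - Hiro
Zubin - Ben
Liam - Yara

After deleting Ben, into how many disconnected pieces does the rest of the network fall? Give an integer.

Without Ben, the remaining ties split the others into: {Hiro, Liam, Yara}; {Jon, Zubin}.
That's 2 separate components.

2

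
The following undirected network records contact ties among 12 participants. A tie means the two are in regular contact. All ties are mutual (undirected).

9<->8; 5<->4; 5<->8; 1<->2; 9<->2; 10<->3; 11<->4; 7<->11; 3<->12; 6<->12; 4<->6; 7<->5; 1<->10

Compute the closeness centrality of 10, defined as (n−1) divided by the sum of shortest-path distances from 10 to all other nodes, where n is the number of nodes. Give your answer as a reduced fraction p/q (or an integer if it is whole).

11/36

Distances from 10: 1:1, 2:2, 3:1, 4:4, 5:5, 6:3, 7:6, 8:4, 9:3, 11:5, 12:2. Sum = 36.
n = 12, so closeness = 11/36.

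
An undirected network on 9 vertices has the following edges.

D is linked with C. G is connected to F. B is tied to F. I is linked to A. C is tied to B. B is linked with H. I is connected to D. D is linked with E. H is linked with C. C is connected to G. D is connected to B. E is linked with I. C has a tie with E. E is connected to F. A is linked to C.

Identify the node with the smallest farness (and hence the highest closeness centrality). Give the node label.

C

Farness (sum of distances to all others) for each node — A:15, B:12, C:10, D:12, E:12, F:14, G:15, H:15, I:15.
The smallest farness is 10, for C, so C has the highest closeness.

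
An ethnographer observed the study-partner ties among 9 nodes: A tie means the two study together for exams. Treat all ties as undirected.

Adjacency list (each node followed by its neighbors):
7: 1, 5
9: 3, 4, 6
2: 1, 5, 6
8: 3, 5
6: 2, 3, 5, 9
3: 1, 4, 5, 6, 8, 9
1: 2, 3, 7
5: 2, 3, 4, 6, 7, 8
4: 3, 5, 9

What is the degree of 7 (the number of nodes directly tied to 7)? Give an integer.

2

7 is directly tied to 1 and 5. That is 2 neighbors, so the degree of 7 is 2.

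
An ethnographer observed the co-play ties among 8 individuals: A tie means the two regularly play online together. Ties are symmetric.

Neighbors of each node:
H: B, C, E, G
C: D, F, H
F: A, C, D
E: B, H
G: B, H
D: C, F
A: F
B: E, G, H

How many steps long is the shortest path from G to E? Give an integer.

2

One shortest route is G – B – E, which uses 2 edges, and G and E are not directly tied, so nothing shorter exists. So d(G,E) = 2.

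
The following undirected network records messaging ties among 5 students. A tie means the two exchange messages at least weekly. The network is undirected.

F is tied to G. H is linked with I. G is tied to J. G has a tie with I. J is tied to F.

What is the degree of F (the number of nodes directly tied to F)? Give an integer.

F is directly tied to G and J. That is 2 neighbors, so the degree of F is 2.

2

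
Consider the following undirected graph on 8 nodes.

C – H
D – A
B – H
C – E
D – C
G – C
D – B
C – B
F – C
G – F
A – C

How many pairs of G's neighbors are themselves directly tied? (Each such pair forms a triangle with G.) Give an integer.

1

G's neighbors: C and F.
Neighbor pairs that are themselves tied: G–C–F. Each forms one triangle with G, for 1 in total.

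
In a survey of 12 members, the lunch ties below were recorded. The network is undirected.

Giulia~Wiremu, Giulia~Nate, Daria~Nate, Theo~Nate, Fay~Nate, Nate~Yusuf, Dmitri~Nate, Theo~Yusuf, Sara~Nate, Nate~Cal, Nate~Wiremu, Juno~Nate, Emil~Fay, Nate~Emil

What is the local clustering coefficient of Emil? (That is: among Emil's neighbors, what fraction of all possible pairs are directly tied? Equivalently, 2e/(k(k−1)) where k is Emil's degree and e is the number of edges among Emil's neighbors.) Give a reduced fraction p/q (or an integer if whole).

1

Emil's neighbors: Fay and Nate (k = 2).
Possible neighbor pairs: C(2,2) = 1. Edges among them: Fay–Nate → e = 1.
Clustering(Emil) = 1/1.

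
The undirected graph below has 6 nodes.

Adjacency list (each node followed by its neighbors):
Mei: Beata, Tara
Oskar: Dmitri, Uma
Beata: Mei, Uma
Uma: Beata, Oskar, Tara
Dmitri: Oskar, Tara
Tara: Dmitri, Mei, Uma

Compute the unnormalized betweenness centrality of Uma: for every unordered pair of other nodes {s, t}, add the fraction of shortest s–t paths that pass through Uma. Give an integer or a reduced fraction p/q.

Pairs whose geodesics pass through Uma — Tara–Beata: 1/2; Tara–Oskar: 1/2; Mei–Oskar: 2/3; Beata–Oskar: 1; Beata–Dmitri: 2/3.
All other pairs contribute 0.
Summing the contributions gives betweenness(Uma) = 10/3.

10/3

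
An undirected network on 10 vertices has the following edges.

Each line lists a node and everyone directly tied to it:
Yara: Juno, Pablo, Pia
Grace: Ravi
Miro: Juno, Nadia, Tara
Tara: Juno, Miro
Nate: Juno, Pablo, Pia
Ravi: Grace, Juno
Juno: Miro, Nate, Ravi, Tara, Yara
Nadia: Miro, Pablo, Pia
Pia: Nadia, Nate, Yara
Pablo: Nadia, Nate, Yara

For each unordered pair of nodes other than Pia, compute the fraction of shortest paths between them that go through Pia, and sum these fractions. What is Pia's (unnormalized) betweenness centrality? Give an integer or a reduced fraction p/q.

Pairs whose geodesics pass through Pia — Yara–Nate: 1/3; Yara–Nadia: 1/2; Nate–Nadia: 1/2.
All other pairs contribute 0.
Summing the contributions gives betweenness(Pia) = 4/3.

4/3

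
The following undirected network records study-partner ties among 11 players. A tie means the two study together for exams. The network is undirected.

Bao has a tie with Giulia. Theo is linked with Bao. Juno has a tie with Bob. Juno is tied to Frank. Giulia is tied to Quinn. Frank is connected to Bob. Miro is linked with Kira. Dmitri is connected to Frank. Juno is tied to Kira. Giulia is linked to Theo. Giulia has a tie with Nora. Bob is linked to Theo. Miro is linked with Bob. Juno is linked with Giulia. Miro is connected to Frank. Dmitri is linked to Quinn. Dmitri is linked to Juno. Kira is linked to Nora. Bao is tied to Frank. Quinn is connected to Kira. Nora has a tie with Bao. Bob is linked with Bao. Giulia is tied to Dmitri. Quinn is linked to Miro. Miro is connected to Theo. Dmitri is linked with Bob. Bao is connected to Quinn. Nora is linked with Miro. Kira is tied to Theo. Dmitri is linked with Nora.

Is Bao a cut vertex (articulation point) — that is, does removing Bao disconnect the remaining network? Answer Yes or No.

Even without Bao, every remaining node can still reach every other (the residual graph is connected), so Bao is not a cut vertex.

No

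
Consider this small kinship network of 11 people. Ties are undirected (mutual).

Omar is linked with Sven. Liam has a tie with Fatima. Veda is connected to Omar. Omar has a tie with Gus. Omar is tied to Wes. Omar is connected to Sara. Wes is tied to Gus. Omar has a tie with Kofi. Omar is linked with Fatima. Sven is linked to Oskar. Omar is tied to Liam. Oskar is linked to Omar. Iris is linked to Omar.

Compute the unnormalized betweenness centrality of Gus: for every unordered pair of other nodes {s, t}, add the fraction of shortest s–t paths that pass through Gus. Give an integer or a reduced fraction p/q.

No shortest path between any pair of other nodes passes through Gus.
Summing the contributions gives betweenness(Gus) = 0.

0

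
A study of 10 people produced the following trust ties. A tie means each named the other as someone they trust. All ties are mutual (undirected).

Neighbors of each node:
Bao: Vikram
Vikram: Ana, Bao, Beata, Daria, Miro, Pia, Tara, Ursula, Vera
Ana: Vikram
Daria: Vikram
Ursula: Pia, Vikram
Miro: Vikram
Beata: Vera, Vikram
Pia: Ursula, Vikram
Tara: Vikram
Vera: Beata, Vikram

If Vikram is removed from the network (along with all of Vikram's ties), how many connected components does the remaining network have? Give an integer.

Without Vikram, the remaining ties split the others into: {Tara}; {Miro}; {Beata, Vera}; {Bao}; {Daria}; {Pia, Ursula}; {Ana}.
That's 7 separate components.

7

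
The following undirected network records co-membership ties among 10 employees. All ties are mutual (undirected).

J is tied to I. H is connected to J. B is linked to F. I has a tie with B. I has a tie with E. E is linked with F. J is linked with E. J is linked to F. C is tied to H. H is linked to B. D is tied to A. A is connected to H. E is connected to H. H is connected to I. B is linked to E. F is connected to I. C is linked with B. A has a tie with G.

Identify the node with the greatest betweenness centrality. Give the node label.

Unnormalized betweenness of each node: A:15, B:3, C:0, D:0, E:5/4, F:1/4, G:0, H:81/4, I:5/4, J:1.
H has the largest value, 81/4, making it the main broker — the node through which the most shortest paths run.

H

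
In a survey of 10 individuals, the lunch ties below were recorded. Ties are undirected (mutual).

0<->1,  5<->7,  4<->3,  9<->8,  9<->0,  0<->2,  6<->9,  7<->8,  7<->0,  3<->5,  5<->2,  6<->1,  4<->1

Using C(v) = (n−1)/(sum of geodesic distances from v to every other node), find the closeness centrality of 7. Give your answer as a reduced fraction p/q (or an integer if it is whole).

Distances from 7: 0:1, 1:2, 2:2, 3:2, 4:3, 5:1, 6:3, 8:1, 9:2. Sum = 17.
n = 10, so closeness = 9/17.

9/17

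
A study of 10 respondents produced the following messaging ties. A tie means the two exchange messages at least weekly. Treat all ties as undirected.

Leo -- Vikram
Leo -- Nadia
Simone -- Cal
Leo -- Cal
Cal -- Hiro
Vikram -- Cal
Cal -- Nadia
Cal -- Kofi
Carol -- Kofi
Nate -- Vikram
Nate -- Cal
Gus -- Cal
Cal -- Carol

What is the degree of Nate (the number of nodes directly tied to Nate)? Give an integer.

2

Nate is directly tied to Cal and Vikram. That is 2 neighbors, so the degree of Nate is 2.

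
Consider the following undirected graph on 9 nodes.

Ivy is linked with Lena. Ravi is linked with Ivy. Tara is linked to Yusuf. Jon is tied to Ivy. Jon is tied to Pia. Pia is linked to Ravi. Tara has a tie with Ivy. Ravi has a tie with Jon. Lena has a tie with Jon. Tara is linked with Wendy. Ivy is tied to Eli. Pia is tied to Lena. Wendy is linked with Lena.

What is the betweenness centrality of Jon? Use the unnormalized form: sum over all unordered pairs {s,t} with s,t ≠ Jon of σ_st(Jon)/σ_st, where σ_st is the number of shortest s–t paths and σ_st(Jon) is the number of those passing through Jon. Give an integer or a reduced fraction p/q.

Pairs whose geodesics pass through Jon — Wendy–Ravi: 1/4; Yusuf–Pia: 1/4; Tara–Pia: 1/4; Pia–Eli: 1/3; Pia–Ivy: 1/3; Ravi–Lena: 1/3.
All other pairs contribute 0.
Summing the contributions gives betweenness(Jon) = 7/4.

7/4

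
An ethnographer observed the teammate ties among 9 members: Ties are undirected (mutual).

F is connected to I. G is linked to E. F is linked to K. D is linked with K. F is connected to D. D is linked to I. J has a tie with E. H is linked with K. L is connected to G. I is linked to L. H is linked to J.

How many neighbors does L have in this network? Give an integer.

2

L is directly tied to G and I. That is 2 neighbors, so the degree of L is 2.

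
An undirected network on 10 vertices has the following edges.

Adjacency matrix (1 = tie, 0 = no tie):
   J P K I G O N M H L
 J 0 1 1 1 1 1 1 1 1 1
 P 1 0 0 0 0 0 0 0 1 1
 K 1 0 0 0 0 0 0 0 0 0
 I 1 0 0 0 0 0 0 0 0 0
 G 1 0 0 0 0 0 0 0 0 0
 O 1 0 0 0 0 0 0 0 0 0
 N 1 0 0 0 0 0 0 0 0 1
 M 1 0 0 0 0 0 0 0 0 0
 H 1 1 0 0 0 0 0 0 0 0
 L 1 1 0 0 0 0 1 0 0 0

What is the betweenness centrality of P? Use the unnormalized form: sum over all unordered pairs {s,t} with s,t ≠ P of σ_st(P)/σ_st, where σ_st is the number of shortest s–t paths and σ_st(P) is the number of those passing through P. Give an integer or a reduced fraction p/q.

Pairs whose geodesics pass through P — H–L: 1/2.
All other pairs contribute 0.
Summing the contributions gives betweenness(P) = 1/2.

1/2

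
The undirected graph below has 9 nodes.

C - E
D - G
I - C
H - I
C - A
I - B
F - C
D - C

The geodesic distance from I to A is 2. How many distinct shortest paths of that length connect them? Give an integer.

1

The shortest distance is 2, and the only length-2 path is I–C–A. So there is exactly 1 shortest path.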